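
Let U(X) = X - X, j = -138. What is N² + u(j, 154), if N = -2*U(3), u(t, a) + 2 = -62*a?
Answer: -9550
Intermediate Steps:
U(X) = 0
u(t, a) = -2 - 62*a
N = 0 (N = -2*0 = 0)
N² + u(j, 154) = 0² + (-2 - 62*154) = 0 + (-2 - 9548) = 0 - 9550 = -9550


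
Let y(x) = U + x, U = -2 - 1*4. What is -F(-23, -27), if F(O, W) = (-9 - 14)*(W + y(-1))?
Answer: -782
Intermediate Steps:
U = -6 (U = -2 - 4 = -6)
y(x) = -6 + x
F(O, W) = 161 - 23*W (F(O, W) = (-9 - 14)*(W + (-6 - 1)) = -23*(W - 7) = -23*(-7 + W) = 161 - 23*W)
-F(-23, -27) = -(161 - 23*(-27)) = -(161 + 621) = -1*782 = -782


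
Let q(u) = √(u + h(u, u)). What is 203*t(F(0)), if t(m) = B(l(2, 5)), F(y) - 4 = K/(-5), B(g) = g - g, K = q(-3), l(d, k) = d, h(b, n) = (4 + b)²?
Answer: 0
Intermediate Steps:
q(u) = √(u + (4 + u)²)
K = I*√2 (K = √(-3 + (4 - 3)²) = √(-3 + 1²) = √(-3 + 1) = √(-2) = I*√2 ≈ 1.4142*I)
B(g) = 0
F(y) = 4 - I*√2/5 (F(y) = 4 + (I*√2)/(-5) = 4 + (I*√2)*(-⅕) = 4 - I*√2/5)
t(m) = 0
203*t(F(0)) = 203*0 = 0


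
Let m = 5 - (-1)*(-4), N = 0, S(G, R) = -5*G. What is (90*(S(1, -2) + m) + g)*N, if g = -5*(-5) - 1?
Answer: 0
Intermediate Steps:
g = 24 (g = 25 - 1 = 24)
m = 1 (m = 5 - 1*4 = 5 - 4 = 1)
(90*(S(1, -2) + m) + g)*N = (90*(-5*1 + 1) + 24)*0 = (90*(-5 + 1) + 24)*0 = (90*(-4) + 24)*0 = (-360 + 24)*0 = -336*0 = 0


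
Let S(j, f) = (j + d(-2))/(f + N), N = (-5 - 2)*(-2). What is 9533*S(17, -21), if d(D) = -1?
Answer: -152528/7 ≈ -21790.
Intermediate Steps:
N = 14 (N = -7*(-2) = 14)
S(j, f) = (-1 + j)/(14 + f) (S(j, f) = (j - 1)/(f + 14) = (-1 + j)/(14 + f))
9533*S(17, -21) = 9533*((-1 + 17)/(14 - 21)) = 9533*(16/(-7)) = 9533*(-⅐*16) = 9533*(-16/7) = -152528/7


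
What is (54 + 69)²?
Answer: 15129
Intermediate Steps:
(54 + 69)² = 123² = 15129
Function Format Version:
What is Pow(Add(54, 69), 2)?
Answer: 15129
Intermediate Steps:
Pow(Add(54, 69), 2) = Pow(123, 2) = 15129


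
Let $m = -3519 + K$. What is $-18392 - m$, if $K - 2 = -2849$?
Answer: $-12026$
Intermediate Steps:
$K = -2847$ ($K = 2 - 2849 = -2847$)
$m = -6366$ ($m = -3519 - 2847 = -6366$)
$-18392 - m = -18392 - -6366 = -18392 + 6366 = -12026$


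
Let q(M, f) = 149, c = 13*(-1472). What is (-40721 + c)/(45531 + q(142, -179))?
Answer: -59857/45680 ≈ -1.3104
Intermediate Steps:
c = -19136
(-40721 + c)/(45531 + q(142, -179)) = (-40721 - 19136)/(45531 + 149) = -59857/45680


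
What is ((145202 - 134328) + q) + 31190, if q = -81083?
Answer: -39019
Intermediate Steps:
((145202 - 134328) + q) + 31190 = ((145202 - 134328) - 81083) + 31190 = (10874 - 81083) + 31190 = -70209 + 31190 = -39019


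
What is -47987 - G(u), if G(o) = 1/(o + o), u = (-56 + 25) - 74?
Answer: -10077269/210 ≈ -47987.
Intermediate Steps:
u = -105 (u = -31 - 74 = -105)
G(o) = 1/(2*o)
-47987 - G(u) = -47987 - 1/(2*(-105)) = -47987 - (-1)/(2*105) = -47987 - 1*(-1/210) = -47987 + 1/210 = -10077269/210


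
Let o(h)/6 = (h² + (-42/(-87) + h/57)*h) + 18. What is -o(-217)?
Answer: -158120572/551 ≈ -2.8697e+5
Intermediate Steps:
o(h) = 108 + 6*h² + 6*h*(14/29 + h/57) (o(h) = 6*((h² + (-42/(-87) + h/57)*h) + 18) = 6*((h² + (-42*(-1/87) + h*(1/57))*h) + 18) = 6*((h² + (14/29 + h/57)*h) + 18) = 6*((h² + h*(14/29 + h/57)) + 18) = 6*(18 + h² + h*(14/29 + h/57)) = 108 + 6*h² + 6*h*(14/29 + h/57))
-o(-217) = -(108 + (84/29)*(-217) + (116/19)*(-217)²) = -(108 - 18228/29 + (116/19)*47089) = -(108 - 18228/29 + 5462324/19) = -1*158120572/551 = -158120572/551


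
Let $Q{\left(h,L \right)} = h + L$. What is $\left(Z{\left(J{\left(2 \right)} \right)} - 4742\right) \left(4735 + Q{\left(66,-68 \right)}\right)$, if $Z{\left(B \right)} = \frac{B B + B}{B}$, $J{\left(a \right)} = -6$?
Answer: $-22467551$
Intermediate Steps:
$Q{\left(h,L \right)} = L + h$
$Z{\left(B \right)} = \frac{B + B^{2}}{B}$ ($Z{\left(B \right)} = \frac{B^{2} + B}{B} = \frac{B + B^{2}}{B}$)
$\left(Z{\left(J{\left(2 \right)} \right)} - 4742\right) \left(4735 + Q{\left(66,-68 \right)}\right) = \left(\left(1 - 6\right) - 4742\right) \left(4735 + \left(-68 + 66\right)\right) = \left(-5 - 4742\right) \left(4735 - 2\right) = \left(-4747\right) 4733 = -22467551$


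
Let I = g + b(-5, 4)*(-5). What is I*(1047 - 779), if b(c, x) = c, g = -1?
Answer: 6432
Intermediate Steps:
I = 24 (I = -1 - 5*(-5) = -1 + 25 = 24)
I*(1047 - 779) = 24*(1047 - 779) = 24*268 = 6432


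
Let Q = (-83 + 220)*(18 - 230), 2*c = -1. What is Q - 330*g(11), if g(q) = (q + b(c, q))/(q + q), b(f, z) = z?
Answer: -29374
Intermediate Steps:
c = -1/2 (c = (1/2)*(-1) = -1/2 ≈ -0.50000)
g(q) = 1 (g(q) = (q + q)/(q + q) = (2*q)/((2*q)) = (2*q)*(1/(2*q)) = 1)
Q = -29044 (Q = 137*(-212) = -29044)
Q - 330*g(11) = -29044 - 330*1 = -29044 - 330 = -29374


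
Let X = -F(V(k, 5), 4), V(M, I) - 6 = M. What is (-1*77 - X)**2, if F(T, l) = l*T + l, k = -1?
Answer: 2809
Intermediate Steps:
V(M, I) = 6 + M
F(T, l) = l + T*l (F(T, l) = T*l + l = l + T*l)
X = -24 (X = -4*(1 + (6 - 1)) = -4*(1 + 5) = -4*6 = -1*24 = -24)
(-1*77 - X)**2 = (-1*77 - 1*(-24))**2 = (-77 + 24)**2 = (-53)**2 = 2809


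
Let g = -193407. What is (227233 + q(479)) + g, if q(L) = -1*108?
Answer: 33718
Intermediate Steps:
q(L) = -108
(227233 + q(479)) + g = (227233 - 108) - 193407 = 227125 - 193407 = 33718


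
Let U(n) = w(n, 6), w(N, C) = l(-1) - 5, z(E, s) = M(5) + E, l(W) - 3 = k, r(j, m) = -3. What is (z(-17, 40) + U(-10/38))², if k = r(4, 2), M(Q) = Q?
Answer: 289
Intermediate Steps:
k = -3
l(W) = 0 (l(W) = 3 - 3 = 0)
z(E, s) = 5 + E
w(N, C) = -5 (w(N, C) = 0 - 5 = -5)
U(n) = -5
(z(-17, 40) + U(-10/38))² = ((5 - 17) - 5)² = (-12 - 5)² = (-17)² = 289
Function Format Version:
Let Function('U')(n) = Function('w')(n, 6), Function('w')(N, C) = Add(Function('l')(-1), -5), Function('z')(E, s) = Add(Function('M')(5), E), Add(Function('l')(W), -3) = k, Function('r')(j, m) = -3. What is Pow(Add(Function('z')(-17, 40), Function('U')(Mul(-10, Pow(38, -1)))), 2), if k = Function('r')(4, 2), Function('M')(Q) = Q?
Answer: 289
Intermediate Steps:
k = -3
Function('l')(W) = 0 (Function('l')(W) = Add(3, -3) = 0)
Function('z')(E, s) = Add(5, E)
Function('w')(N, C) = -5 (Function('w')(N, C) = Add(0, -5) = -5)
Function('U')(n) = -5
Pow(Add(Function('z')(-17, 40), Function('U')(Mul(-10, Pow(38, -1)))), 2) = Pow(Add(Add(5, -17), -5), 2) = Pow(Add(-12, -5), 2) = Pow(-17, 2) = 289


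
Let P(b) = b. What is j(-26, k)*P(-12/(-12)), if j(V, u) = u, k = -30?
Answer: -30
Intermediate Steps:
j(-26, k)*P(-12/(-12)) = -(-360)/(-12) = -(-360)*(-1)/12 = -30*1 = -30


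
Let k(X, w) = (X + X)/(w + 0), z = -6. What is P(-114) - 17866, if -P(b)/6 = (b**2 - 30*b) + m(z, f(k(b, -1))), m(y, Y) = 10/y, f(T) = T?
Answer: -116352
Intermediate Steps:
k(X, w) = 2*X/w (k(X, w) = (2*X)/w = 2*X/w)
P(b) = 10 - 6*b**2 + 180*b (P(b) = -6*((b**2 - 30*b) + 10/(-6)) = -6*((b**2 - 30*b) + 10*(-1/6)) = -6*((b**2 - 30*b) - 5/3) = -6*(-5/3 + b**2 - 30*b) = 10 - 6*b**2 + 180*b)
P(-114) - 17866 = (10 - 6*(-114)**2 + 180*(-114)) - 17866 = (10 - 6*12996 - 20520) - 17866 = (10 - 77976 - 20520) - 17866 = -98486 - 17866 = -116352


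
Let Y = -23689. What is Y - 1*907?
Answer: -24596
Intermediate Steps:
Y - 1*907 = -23689 - 1*907 = -23689 - 907 = -24596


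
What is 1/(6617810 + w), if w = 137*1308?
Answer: 1/6797006 ≈ 1.4712e-7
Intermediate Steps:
w = 179196
1/(6617810 + w) = 1/(6617810 + 179196) = 1/6797006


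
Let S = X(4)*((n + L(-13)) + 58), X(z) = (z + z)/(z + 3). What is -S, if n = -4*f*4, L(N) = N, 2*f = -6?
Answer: -744/7 ≈ -106.29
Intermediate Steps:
f = -3 (f = (½)*(-6) = -3)
n = 48 (n = -4*(-3)*4 = 12*4 = 48)
X(z) = 2*z/(3 + z) (X(z) = (2*z)/(3 + z) = 2*z/(3 + z))
S = 744/7 (S = (2*4/(3 + 4))*((48 - 13) + 58) = (2*4/7)*(35 + 58) = (2*4*(⅐))*93 = (8/7)*93 = 744/7 ≈ 106.29)
-S = -1*744/7 = -744/7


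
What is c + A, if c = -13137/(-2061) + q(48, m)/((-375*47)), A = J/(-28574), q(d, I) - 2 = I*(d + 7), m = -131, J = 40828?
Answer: 308729056394/57664117875 ≈ 5.3539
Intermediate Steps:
q(d, I) = 2 + I*(7 + d) (q(d, I) = 2 + I*(d + 7) = 2 + I*(7 + d))
A = -20414/14287 (A = 40828/(-28574) = 40828*(-1/28574) = -20414/14287 ≈ -1.4289)
c = 27376112/4036125 (c = -13137/(-2061) + (2 + 7*(-131) - 131*48)/((-375*47)) = -13137*(-1/2061) + (2 - 917 - 6288)/(-17625) = 4379/687 - 7203*(-1/17625) = 4379/687 + 2401/5875 = 27376112/4036125 ≈ 6.7828)
c + A = 27376112/4036125 - 20414/14287 = 308729056394/57664117875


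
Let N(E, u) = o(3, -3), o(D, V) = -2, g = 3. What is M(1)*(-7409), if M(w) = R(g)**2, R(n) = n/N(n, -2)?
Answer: -66681/4 ≈ -16670.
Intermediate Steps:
N(E, u) = -2
R(n) = -n/2 (R(n) = n/(-2) = n*(-1/2) = -n/2)
M(w) = 9/4 (M(w) = (-1/2*3)**2 = (-3/2)**2 = 9/4)
M(1)*(-7409) = (9/4)*(-7409) = -66681/4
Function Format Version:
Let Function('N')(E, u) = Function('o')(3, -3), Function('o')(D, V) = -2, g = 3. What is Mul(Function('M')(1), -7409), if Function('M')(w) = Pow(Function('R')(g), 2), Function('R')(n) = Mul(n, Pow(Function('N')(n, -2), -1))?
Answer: Rational(-66681, 4) ≈ -16670.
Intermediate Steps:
Function('N')(E, u) = -2
Function('R')(n) = Mul(Rational(-1, 2), n) (Function('R')(n) = Mul(n, Pow(-2, -1)) = Mul(n, Rational(-1, 2)) = Mul(Rational(-1, 2), n))
Function('M')(w) = Rational(9, 4) (Function('M')(w) = Pow(Mul(Rational(-1, 2), 3), 2) = Pow(Rational(-3, 2), 2) = Rational(9, 4))
Mul(Function('M')(1), -7409) = Mul(Rational(9, 4), -7409) = Rational(-66681, 4)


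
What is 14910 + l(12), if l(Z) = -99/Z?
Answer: 59607/4 ≈ 14902.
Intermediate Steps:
14910 + l(12) = 14910 - 99/12 = 14910 - 99*1/12 = 14910 - 33/4 = 59607/4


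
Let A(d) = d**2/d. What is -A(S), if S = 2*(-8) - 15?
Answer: 31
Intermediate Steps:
S = -31 (S = -16 - 15 = -31)
A(d) = d
-A(S) = -1*(-31) = 31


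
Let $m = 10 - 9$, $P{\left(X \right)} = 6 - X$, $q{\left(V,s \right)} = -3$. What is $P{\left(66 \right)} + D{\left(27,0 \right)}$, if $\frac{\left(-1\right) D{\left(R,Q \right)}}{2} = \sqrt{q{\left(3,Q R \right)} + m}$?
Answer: $-60 - 2 i \sqrt{2} \approx -60.0 - 2.8284 i$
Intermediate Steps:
$m = 1$ ($m = 10 - 9 = 1$)
$D{\left(R,Q \right)} = - 2 i \sqrt{2}$ ($D{\left(R,Q \right)} = - 2 \sqrt{-3 + 1} = - 2 \sqrt{-2} = - 2 i \sqrt{2}$)
$P{\left(66 \right)} + D{\left(27,0 \right)} = \left(6 - 66\right) - 2 i \sqrt{2} = -60 - 2 i \sqrt{2}$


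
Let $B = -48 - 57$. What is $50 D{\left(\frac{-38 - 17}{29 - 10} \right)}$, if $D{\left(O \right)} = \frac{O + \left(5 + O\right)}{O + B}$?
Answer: $\frac{15}{41} \approx 0.36585$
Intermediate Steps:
$B = -105$ ($B = -48 - 57 = -105$)
$D{\left(O \right)} = \frac{5 + 2 O}{-105 + O}$ ($D{\left(O \right)} = \frac{O + \left(5 + O\right)}{O - 105} = \frac{5 + 2 O}{-105 + O}$)
$50 D{\left(\frac{-38 - 17}{29 - 10} \right)} = 50 \frac{5 + 2 \frac{-38 - 17}{29 - 10}}{-105 + \frac{-38 - 17}{29 - 10}} = 50 \frac{5 + 2 \left(- \frac{55}{19}\right)}{-105 - \frac{55}{19}} = 50 \frac{5 - \frac{110}{19}}{- \frac{2050}{19}} = 50 \left(\left(- \frac{19}{2050}\right) \left(- \frac{15}{19}\right)\right) = 50 \cdot \frac{3}{410} = \frac{15}{41}$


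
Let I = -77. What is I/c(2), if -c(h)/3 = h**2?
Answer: 77/12 ≈ 6.4167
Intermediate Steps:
c(h) = -3*h**2
I/c(2) = -77/((-3*2**2)) = -77/((-3*4)) = -77/(-12) = -77*(-1/12) = 77/12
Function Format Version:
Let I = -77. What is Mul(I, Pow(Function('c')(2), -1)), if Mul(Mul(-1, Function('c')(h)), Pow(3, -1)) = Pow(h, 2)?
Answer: Rational(77, 12) ≈ 6.4167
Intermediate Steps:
Function('c')(h) = Mul(-3, Pow(h, 2))
Mul(I, Pow(Function('c')(2), -1)) = Mul(-77, Pow(Mul(-3, Pow(2, 2)), -1)) = Mul(-77, Pow(Mul(-3, 4), -1)) = Mul(-77, Pow(-12, -1)) = Mul(-77, Rational(-1, 12)) = Rational(77, 12)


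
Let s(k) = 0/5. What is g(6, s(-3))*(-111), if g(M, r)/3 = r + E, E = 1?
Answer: -333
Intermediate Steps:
s(k) = 0 (s(k) = 0*(1/5) = 0)
g(M, r) = 3 + 3*r (g(M, r) = 3*(r + 1) = 3*(1 + r) = 3 + 3*r)
g(6, s(-3))*(-111) = (3 + 3*0)*(-111) = (3 + 0)*(-111) = 3*(-111) = -333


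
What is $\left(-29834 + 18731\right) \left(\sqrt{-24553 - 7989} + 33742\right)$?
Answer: $-374637426 - 11103 i \sqrt{32542} \approx -3.7464 \cdot 10^{8} - 2.0029 \cdot 10^{6} i$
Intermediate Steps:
$\left(-29834 + 18731\right) \left(\sqrt{-24553 - 7989} + 33742\right) = - 11103 \left(\sqrt{-32542} + 33742\right) = - 11103 \left(i \sqrt{32542} + 33742\right) = - 11103 \left(33742 + i \sqrt{32542}\right) = -374637426 - 11103 i \sqrt{32542}$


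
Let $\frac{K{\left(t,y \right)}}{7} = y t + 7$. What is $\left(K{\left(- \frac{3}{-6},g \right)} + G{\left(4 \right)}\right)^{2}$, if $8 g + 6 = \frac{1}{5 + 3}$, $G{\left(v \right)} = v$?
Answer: $\frac{41667025}{16384} \approx 2543.2$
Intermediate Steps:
$g = - \frac{47}{64}$ ($g = - \frac{3}{4} + \frac{1}{8 \left(5 + 3\right)} = - \frac{3}{4} + \frac{1}{8 \cdot 8} = - \frac{3}{4} + \frac{1}{8} \cdot \frac{1}{8} = - \frac{3}{4} + \frac{1}{64} = - \frac{47}{64} \approx -0.73438$)
$K{\left(t,y \right)} = 49 + 7 t y$ ($K{\left(t,y \right)} = 7 \left(y t + 7\right) = 7 \left(t y + 7\right) = 7 \left(7 + t y\right) = 49 + 7 t y$)
$\left(K{\left(- \frac{3}{-6},g \right)} + G{\left(4 \right)}\right)^{2} = \left(\left(49 + 7 \left(- \frac{3}{-6}\right) \left(- \frac{47}{64}\right)\right) + 4\right)^{2} = \left(\left(49 + 7 \left(\left(-3\right) \left(- \frac{1}{6}\right)\right) \left(- \frac{47}{64}\right)\right) + 4\right)^{2} = \left(\left(49 + 7 \cdot \frac{1}{2} \left(- \frac{47}{64}\right)\right) + 4\right)^{2} = \left(\left(49 - \frac{329}{128}\right) + 4\right)^{2} = \left(\frac{5943}{128} + 4\right)^{2} = \left(\frac{6455}{128}\right)^{2} = \frac{41667025}{16384}$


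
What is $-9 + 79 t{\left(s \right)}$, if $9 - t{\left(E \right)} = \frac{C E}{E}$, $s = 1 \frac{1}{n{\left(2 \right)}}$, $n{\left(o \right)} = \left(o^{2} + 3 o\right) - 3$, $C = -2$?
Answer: $860$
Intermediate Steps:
$n{\left(o \right)} = -3 + o^{2} + 3 o$
$s = \frac{1}{7}$ ($s = 1 \frac{1}{-3 + 2^{2} + 3 \cdot 2} = 1 \frac{1}{-3 + 4 + 6} = 1 \cdot \frac{1}{7} = \frac{1}{7} \approx 0.14286$)
$t{\left(E \right)} = 11$ ($t{\left(E \right)} = 9 - \frac{\left(-2\right) E}{E} = 9 - -2 = 9 + 2 = 11$)
$-9 + 79 t{\left(s \right)} = -9 + 79 \cdot 11 = -9 + 869 = 860$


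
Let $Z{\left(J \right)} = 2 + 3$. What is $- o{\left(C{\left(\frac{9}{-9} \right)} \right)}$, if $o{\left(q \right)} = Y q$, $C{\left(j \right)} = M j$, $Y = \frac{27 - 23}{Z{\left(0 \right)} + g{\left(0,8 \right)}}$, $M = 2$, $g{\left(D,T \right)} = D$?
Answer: $\frac{8}{5} \approx 1.6$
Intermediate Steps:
$Z{\left(J \right)} = 5$
$Y = \frac{4}{5}$ ($Y = \frac{27 - 23}{5 + 0} = \frac{4}{5} \approx 0.8$)
$C{\left(j \right)} = 2 j$
$o{\left(q \right)} = \frac{4 q}{5}$
$- o{\left(C{\left(\frac{9}{-9} \right)} \right)} = - \frac{4 \cdot 2 \frac{9}{-9}}{5} = - \frac{4 \cdot 2 \cdot 9 \left(- \frac{1}{9}\right)}{5} = - \frac{4 \cdot 2 \left(-1\right)}{5} = - \frac{4 \left(-2\right)}{5} = \left(-1\right) \left(- \frac{8}{5}\right) = \frac{8}{5}$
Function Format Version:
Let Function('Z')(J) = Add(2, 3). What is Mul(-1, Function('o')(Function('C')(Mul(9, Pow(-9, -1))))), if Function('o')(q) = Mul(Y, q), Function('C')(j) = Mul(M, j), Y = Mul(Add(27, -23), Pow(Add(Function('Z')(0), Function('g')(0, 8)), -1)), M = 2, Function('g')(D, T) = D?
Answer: Rational(8, 5) ≈ 1.6000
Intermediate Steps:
Function('Z')(J) = 5
Y = Rational(4, 5) (Y = Mul(Add(27, -23), Pow(Add(5, 0), -1)) = Mul(4, Pow(5, -1)) = Mul(4, Rational(1, 5)) = Rational(4, 5) ≈ 0.80000)
Function('C')(j) = Mul(2, j)
Function('o')(q) = Mul(Rational(4, 5), q)
Mul(-1, Function('o')(Function('C')(Mul(9, Pow(-9, -1))))) = Mul(-1, Mul(Rational(4, 5), Mul(2, Mul(9, Pow(-9, -1))))) = Mul(-1, Mul(Rational(4, 5), Mul(2, Mul(9, Rational(-1, 9))))) = Mul(-1, Mul(Rational(4, 5), Mul(2, -1))) = Mul(-1, Mul(Rational(4, 5), -2)) = Mul(-1, Rational(-8, 5)) = Rational(8, 5)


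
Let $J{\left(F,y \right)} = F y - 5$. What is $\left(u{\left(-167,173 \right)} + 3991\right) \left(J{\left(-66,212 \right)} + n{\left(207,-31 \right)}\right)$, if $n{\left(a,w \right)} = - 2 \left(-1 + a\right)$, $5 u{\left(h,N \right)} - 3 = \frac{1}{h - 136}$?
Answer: $- \frac{29045052219}{505} \approx -5.7515 \cdot 10^{7}$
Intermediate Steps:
$J{\left(F,y \right)} = -5 + F y$
$u{\left(h,N \right)} = \frac{3}{5} + \frac{1}{5 \left(-136 + h\right)}$ ($u{\left(h,N \right)} = \frac{3}{5} + \frac{1}{5 \left(h - 136\right)} = \frac{3}{5} + \frac{1}{5 \left(-136 + h\right)}$)
$n{\left(a,w \right)} = 2 - 2 a$
$\left(u{\left(-167,173 \right)} + 3991\right) \left(J{\left(-66,212 \right)} + n{\left(207,-31 \right)}\right) = \left(\frac{-407 + 3 \left(-167\right)}{5 \left(-136 - 167\right)} + 3991\right) \left(\left(-5 - 13992\right) + \left(2 - 414\right)\right) = \left(\frac{-407 - 501}{5 \left(-303\right)} + 3991\right) \left(\left(-5 - 13992\right) + \left(2 - 414\right)\right) = \left(\frac{1}{5} \left(- \frac{1}{303}\right) \left(-908\right) + 3991\right) \left(-13997 - 412\right) = \left(\frac{908}{1515} + 3991\right) \left(-14409\right) = \frac{6047273}{1515} \left(-14409\right) = - \frac{29045052219}{505}$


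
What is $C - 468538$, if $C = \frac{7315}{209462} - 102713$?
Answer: $- \frac{10877760877}{19042} \approx -5.7125 \cdot 10^{5}$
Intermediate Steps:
$C = - \frac{1955860281}{19042}$ ($C = 7315 \cdot \frac{1}{209462} - 102713 = \frac{665}{19042} - 102713 = - \frac{1955860281}{19042} \approx -1.0271 \cdot 10^{5}$)
$C - 468538 = - \frac{1955860281}{19042} - 468538 = - \frac{10877760877}{19042}$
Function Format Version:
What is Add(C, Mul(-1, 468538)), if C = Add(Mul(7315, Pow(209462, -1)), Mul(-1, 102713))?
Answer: Rational(-10877760877, 19042) ≈ -5.7125e+5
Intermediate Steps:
C = Rational(-1955860281, 19042) (C = Add(Mul(7315, Rational(1, 209462)), -102713) = Add(Rational(665, 19042), -102713) = Rational(-1955860281, 19042) ≈ -1.0271e+5)
Add(C, Mul(-1, 468538)) = Add(Rational(-1955860281, 19042), Mul(-1, 468538)) = Add(Rational(-1955860281, 19042), -468538) = Rational(-10877760877, 19042)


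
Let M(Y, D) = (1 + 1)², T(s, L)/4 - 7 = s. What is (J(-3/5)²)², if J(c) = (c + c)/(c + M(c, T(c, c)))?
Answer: 1296/83521 ≈ 0.015517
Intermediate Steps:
T(s, L) = 28 + 4*s
M(Y, D) = 4 (M(Y, D) = 2² = 4)
J(c) = 2*c/(4 + c) (J(c) = (c + c)/(c + 4) = (2*c)/(4 + c) = 2*c/(4 + c))
(J(-3/5)²)² = ((2*(-3/5)/(4 - 3/5))²)² = ((2*(-3*⅕)/(4 - 3*⅕))²)² = ((2*(-⅗)/(4 - ⅗))²)² = ((2*(-⅗)/(17/5))²)² = ((2*(-⅗)*(5/17))²)² = ((-6/17)²)² = (36/289)² = 1296/83521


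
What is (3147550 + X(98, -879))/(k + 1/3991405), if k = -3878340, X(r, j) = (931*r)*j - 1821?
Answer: 307547625994565/15480025667699 ≈ 19.867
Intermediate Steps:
X(r, j) = -1821 + 931*j*r (X(r, j) = 931*j*r - 1821 = -1821 + 931*j*r)
(3147550 + X(98, -879))/(k + 1/3991405) = (3147550 + (-1821 + 931*(-879)*98))/(-3878340 + 1/3991405) = (3147550 + (-1821 - 80198202))/(-3878340 + 1/3991405) = (3147550 - 80200023)/(-15480025667699/3991405) = -77052473*(-3991405/15480025667699) = 307547625994565/15480025667699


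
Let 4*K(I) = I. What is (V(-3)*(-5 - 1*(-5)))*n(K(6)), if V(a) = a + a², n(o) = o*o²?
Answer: 0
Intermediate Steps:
K(I) = I/4
n(o) = o³
(V(-3)*(-5 - 1*(-5)))*n(K(6)) = ((-3*(1 - 3))*(-5 - 1*(-5)))*((¼)*6)³ = ((-3*(-2))*(-5 + 5))*(3/2)³ = (6*0)*(27/8) = 0*(27/8) = 0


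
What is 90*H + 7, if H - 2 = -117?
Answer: -10343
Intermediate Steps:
H = -115 (H = 2 - 117 = -115)
90*H + 7 = 90*(-115) + 7 = -10350 + 7 = -10343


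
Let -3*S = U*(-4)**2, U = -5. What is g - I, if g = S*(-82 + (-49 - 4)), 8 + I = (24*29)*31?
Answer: -25168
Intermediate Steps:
S = 80/3 (S = -(-5)*(-4)**2/3 = -(-5)*16/3 = -1/3*(-80) = 80/3 ≈ 26.667)
I = 21568 (I = -8 + (24*29)*31 = -8 + 696*31 = -8 + 21576 = 21568)
g = -3600 (g = 80*(-82 + (-49 - 4))/3 = 80*(-82 - 53)/3 = (80/3)*(-135) = -3600)
g - I = -3600 - 1*21568 = -3600 - 21568 = -25168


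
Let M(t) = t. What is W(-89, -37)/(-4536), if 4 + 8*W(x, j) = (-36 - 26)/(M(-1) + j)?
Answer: 5/76608 ≈ 6.5267e-5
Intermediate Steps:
W(x, j) = -½ - 31/(4*(-1 + j)) (W(x, j) = -½ + ((-36 - 26)/(-1 + j))/8 = -½ + (-62/(-1 + j))/8 = -½ - 31/(4*(-1 + j)))
W(-89, -37)/(-4536) = ((-29 - 2*(-37))/(4*(-1 - 37)))/(-4536) = ((¼)*(-29 + 74)/(-38))*(-1/4536) = ((¼)*(-1/38)*45)*(-1/4536) = -45/152*(-1/4536) = 5/76608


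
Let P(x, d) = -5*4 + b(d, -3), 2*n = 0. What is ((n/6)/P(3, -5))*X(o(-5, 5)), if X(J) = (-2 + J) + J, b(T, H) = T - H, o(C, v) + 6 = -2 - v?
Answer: 0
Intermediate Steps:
n = 0 (n = (½)*0 = 0)
o(C, v) = -8 - v (o(C, v) = -6 + (-2 - v) = -8 - v)
X(J) = -2 + 2*J
P(x, d) = -17 + d (P(x, d) = -5*4 + (d - 1*(-3)) = -20 + (d + 3) = -20 + (3 + d) = -17 + d)
((n/6)/P(3, -5))*X(o(-5, 5)) = ((0/6)/(-17 - 5))*(-2 + 2*(-8 - 1*5)) = ((0*(⅙))/(-22))*(-2 + 2*(-8 - 5)) = (0*(-1/22))*(-2 + 2*(-13)) = 0*(-2 - 26) = 0*(-28) = 0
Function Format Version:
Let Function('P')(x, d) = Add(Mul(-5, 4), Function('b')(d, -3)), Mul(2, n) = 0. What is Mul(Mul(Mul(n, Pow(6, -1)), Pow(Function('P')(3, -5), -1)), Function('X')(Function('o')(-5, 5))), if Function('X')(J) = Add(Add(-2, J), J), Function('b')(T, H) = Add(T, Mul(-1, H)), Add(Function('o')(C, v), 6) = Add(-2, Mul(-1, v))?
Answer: 0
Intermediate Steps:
n = 0 (n = Mul(Rational(1, 2), 0) = 0)
Function('o')(C, v) = Add(-8, Mul(-1, v)) (Function('o')(C, v) = Add(-6, Add(-2, Mul(-1, v))) = Add(-8, Mul(-1, v)))
Function('X')(J) = Add(-2, Mul(2, J))
Function('P')(x, d) = Add(-17, d) (Function('P')(x, d) = Add(Mul(-5, 4), Add(d, Mul(-1, -3))) = Add(-20, Add(d, 3)) = Add(-20, Add(3, d)) = Add(-17, d))
Mul(Mul(Mul(n, Pow(6, -1)), Pow(Function('P')(3, -5), -1)), Function('X')(Function('o')(-5, 5))) = Mul(Mul(Mul(0, Pow(6, -1)), Pow(Add(-17, -5), -1)), Add(-2, Mul(2, Add(-8, Mul(-1, 5))))) = Mul(Mul(Mul(0, Rational(1, 6)), Pow(-22, -1)), Add(-2, Mul(2, Add(-8, -5)))) = Mul(Mul(0, Rational(-1, 22)), Add(-2, Mul(2, -13))) = Mul(0, Add(-2, -26)) = Mul(0, -28) = 0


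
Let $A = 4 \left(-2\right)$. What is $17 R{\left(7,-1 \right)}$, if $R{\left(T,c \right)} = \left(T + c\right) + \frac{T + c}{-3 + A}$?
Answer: $\frac{1020}{11} \approx 92.727$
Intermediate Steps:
$A = -8$
$R{\left(T,c \right)} = \frac{10 T}{11} + \frac{10 c}{11}$ ($R{\left(T,c \right)} = \left(T + c\right) + \frac{T + c}{-3 - 8} = \left(T + c\right) + \frac{T + c}{-11} = \left(T + c\right) + \left(T + c\right) \left(- \frac{1}{11}\right) = \left(T + c\right) - \left(\frac{T}{11} + \frac{c}{11}\right) = \frac{10 T}{11} + \frac{10 c}{11}$)
$17 R{\left(7,-1 \right)} = 17 \left(\frac{10}{11} \cdot 7 + \frac{10}{11} \left(-1\right)\right) = 17 \left(\frac{70}{11} - \frac{10}{11}\right) = 17 \cdot \frac{60}{11} = \frac{1020}{11}$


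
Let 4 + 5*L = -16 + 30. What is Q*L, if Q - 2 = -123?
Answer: -242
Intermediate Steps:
Q = -121 (Q = 2 - 123 = -121)
L = 2 (L = -⅘ + (-16 + 30)/5 = -⅘ + (⅕)*14 = -⅘ + 14/5 = 2)
Q*L = -121*2 = -242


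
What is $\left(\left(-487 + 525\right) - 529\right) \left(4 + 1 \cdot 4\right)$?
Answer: $-3928$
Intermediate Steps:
$\left(\left(-487 + 525\right) - 529\right) \left(4 + 1 \cdot 4\right) = \left(38 - 529\right) \left(4 + 4\right) = \left(-491\right) 8 = -3928$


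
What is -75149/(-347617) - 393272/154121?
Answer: -11375090345/4870461787 ≈ -2.3355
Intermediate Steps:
-75149/(-347617) - 393272/154121 = -75149*(-1/347617) - 393272*1/154121 = 75149/347617 - 35752/14011 = -11375090345/4870461787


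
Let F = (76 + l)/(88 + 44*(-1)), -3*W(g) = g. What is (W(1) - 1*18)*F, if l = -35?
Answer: -205/12 ≈ -17.083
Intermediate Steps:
W(g) = -g/3
F = 41/44 (F = (76 - 35)/(88 + 44*(-1)) = 41/(88 - 44) = 41/44 ≈ 0.93182)
(W(1) - 1*18)*F = (-⅓*1 - 1*18)*(41/44) = (-⅓ - 18)*(41/44) = -55/3*41/44 = -205/12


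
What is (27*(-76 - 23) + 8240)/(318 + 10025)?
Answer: 5567/10343 ≈ 0.53824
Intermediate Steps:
(27*(-76 - 23) + 8240)/(318 + 10025) = (27*(-99) + 8240)/10343 = (-2673 + 8240)*(1/10343) = 5567*(1/10343) = 5567/10343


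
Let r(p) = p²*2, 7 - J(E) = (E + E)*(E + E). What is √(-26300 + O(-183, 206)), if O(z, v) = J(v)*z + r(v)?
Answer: 9*√384203 ≈ 5578.6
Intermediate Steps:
J(E) = 7 - 4*E² (J(E) = 7 - (E + E)*(E + E) = 7 - 2*E*2*E = 7 - 4*E²)
r(p) = 2*p²
O(z, v) = 2*v² + z*(7 - 4*v²) (O(z, v) = (7 - 4*v²)*z + 2*v² = z*(7 - 4*v²) + 2*v² = 2*v² + z*(7 - 4*v²))
√(-26300 + O(-183, 206)) = √(-26300 + (2*206² - 1*(-183)*(-7 + 4*206²))) = √(-26300 + (2*42436 - 1*(-183)*(-7 + 4*42436))) = √(-26300 + (84872 - 1*(-183)*(-7 + 169744))) = √(-26300 + (84872 - 1*(-183)*169737)) = √(-26300 + (84872 + 31061871)) = √(-26300 + 31146743) = √31120443 = 9*√384203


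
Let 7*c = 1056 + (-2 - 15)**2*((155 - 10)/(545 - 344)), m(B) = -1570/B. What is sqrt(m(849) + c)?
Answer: 23*sqrt(5954000493)/132727 ≈ 13.371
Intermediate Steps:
c = 254161/1407 (c = (1056 + (-2 - 15)**2*((155 - 10)/(545 - 344)))/7 = (1056 + (-17)**2*(145/201))/7 = (1056 + 289*(145*(1/201)))/7 = (1056 + 289*(145/201))/7 = (1056 + 41905/201)/7 = (1/7)*(254161/201) = 254161/1407 ≈ 180.64)
sqrt(m(849) + c) = sqrt(-1570/849 + 254161/1407) = sqrt(23730411/132727) = 23*sqrt(5954000493)/132727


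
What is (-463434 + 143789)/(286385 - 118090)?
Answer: -63929/33659 ≈ -1.8993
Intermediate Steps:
(-463434 + 143789)/(286385 - 118090) = -319645/168295 = -319645*1/168295 = -63929/33659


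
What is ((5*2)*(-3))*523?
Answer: -15690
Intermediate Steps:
((5*2)*(-3))*523 = (10*(-3))*523 = -30*523 = -15690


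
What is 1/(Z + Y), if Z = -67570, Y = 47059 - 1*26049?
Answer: -1/46560 ≈ -2.1478e-5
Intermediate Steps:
Y = 21010 (Y = 47059 - 26049 = 21010)
1/(Z + Y) = 1/(-67570 + 21010) = 1/(-46560) = -1/46560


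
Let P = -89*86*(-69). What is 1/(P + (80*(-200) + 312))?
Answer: 1/512438 ≈ 1.9515e-6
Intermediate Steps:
P = 528126 (P = -7654*(-69) = 528126)
1/(P + (80*(-200) + 312)) = 1/(528126 + (80*(-200) + 312)) = 1/(528126 + (-16000 + 312)) = 1/(528126 - 15688) = 1/512438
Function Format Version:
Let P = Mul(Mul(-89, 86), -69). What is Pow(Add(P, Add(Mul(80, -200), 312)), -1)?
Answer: Rational(1, 512438) ≈ 1.9515e-6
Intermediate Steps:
P = 528126 (P = Mul(-7654, -69) = 528126)
Pow(Add(P, Add(Mul(80, -200), 312)), -1) = Pow(Add(528126, Add(Mul(80, -200), 312)), -1) = Pow(Add(528126, Add(-16000, 312)), -1) = Pow(Add(528126, -15688), -1) = Pow(512438, -1) = Rational(1, 512438)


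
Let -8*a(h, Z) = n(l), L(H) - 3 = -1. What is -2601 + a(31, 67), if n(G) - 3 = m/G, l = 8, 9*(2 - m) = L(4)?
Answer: -187301/72 ≈ -2601.4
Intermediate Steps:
L(H) = 2 (L(H) = 3 - 1 = 2)
m = 16/9 (m = 2 - ⅑*2 = 2 - 2/9 = 16/9 ≈ 1.7778)
n(G) = 3 + 16/(9*G)
a(h, Z) = -29/72 (a(h, Z) = -(3 + (16/9)/8)/8 = -(3 + (16/9)*(⅛))/8 = -(3 + 2/9)/8 = -⅛*29/9 = -29/72)
-2601 + a(31, 67) = -2601 - 29/72 = -187301/72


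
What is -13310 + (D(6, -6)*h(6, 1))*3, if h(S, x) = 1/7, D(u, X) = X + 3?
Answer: -93179/7 ≈ -13311.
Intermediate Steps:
D(u, X) = 3 + X
h(S, x) = 1/7
-13310 + (D(6, -6)*h(6, 1))*3 = -13310 + ((3 - 6)*(1/7))*3 = -13310 - 3*1/7*3 = -13310 - 3/7*3 = -13310 - 9/7 = -93179/7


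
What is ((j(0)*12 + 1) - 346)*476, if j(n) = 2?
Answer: -152796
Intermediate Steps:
((j(0)*12 + 1) - 346)*476 = ((2*12 + 1) - 346)*476 = ((24 + 1) - 346)*476 = (25 - 346)*476 = -321*476 = -152796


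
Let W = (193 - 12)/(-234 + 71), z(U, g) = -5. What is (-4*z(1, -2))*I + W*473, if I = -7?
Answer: -108433/163 ≈ -665.23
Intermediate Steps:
W = -181/163 (W = 181/(-163) = 181*(-1/163) = -181/163 ≈ -1.1104)
(-4*z(1, -2))*I + W*473 = -4*(-5)*(-7) - 181/163*473 = 20*(-7) - 85613/163 = -140 - 85613/163 = -108433/163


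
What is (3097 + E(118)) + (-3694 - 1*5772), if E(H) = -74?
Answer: -6443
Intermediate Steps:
(3097 + E(118)) + (-3694 - 1*5772) = (3097 - 74) + (-3694 - 1*5772) = 3023 + (-3694 - 5772) = 3023 - 9466 = -6443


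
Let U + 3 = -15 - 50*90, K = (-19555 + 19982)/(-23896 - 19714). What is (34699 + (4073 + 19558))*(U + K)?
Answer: -164182623433/623 ≈ -2.6354e+8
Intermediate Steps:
K = -61/6230 (K = 427/(-43610) = 427*(-1/43610) = -61/6230 ≈ -0.0097913)
U = -4518 (U = -3 + (-15 - 50*90) = -3 + (-15 - 4500) = -3 - 4515 = -4518)
(34699 + (4073 + 19558))*(U + K) = (34699 + (4073 + 19558))*(-4518 - 61/6230) = (34699 + 23631)*(-28147201/6230) = 58330*(-28147201/6230) = -164182623433/623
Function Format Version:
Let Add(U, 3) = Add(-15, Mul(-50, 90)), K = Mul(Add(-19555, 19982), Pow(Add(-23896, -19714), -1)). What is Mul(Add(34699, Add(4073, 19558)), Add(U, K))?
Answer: Rational(-164182623433, 623) ≈ -2.6354e+8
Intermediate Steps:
K = Rational(-61, 6230) (K = Mul(427, Pow(-43610, -1)) = Mul(427, Rational(-1, 43610)) = Rational(-61, 6230) ≈ -0.0097913)
U = -4518 (U = Add(-3, Add(-15, Mul(-50, 90))) = Add(-3, Add(-15, -4500)) = Add(-3, -4515) = -4518)
Mul(Add(34699, Add(4073, 19558)), Add(U, K)) = Mul(Add(34699, Add(4073, 19558)), Add(-4518, Rational(-61, 6230))) = Mul(Add(34699, 23631), Rational(-28147201, 6230)) = Mul(58330, Rational(-28147201, 6230)) = Rational(-164182623433, 623)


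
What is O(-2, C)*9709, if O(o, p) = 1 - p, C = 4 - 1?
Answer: -19418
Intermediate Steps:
C = 3
O(-2, C)*9709 = (1 - 1*3)*9709 = (1 - 3)*9709 = -2*9709 = -19418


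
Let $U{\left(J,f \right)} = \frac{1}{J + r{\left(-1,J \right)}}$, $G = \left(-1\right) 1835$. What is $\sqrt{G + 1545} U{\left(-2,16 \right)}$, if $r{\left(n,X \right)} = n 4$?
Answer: $- \frac{i \sqrt{290}}{6} \approx - 2.8382 i$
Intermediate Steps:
$r{\left(n,X \right)} = 4 n$
$G = -1835$
$U{\left(J,f \right)} = \frac{1}{-4 + J}$ ($U{\left(J,f \right)} = \frac{1}{J + 4 \left(-1\right)} = \frac{1}{J - 4} = \frac{1}{-4 + J}$)
$\sqrt{G + 1545} U{\left(-2,16 \right)} = \frac{\sqrt{-1835 + 1545}}{-4 - 2} = \frac{\sqrt{-290}}{-6} = i \sqrt{290} \left(- \frac{1}{6}\right) = - \frac{i \sqrt{290}}{6}$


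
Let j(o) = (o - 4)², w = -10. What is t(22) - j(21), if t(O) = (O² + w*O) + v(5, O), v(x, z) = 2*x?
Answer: -15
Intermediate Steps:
j(o) = (-4 + o)²
t(O) = 10 + O² - 10*O (t(O) = (O² - 10*O) + 2*5 = (O² - 10*O) + 10 = 10 + O² - 10*O)
t(22) - j(21) = (10 + 22² - 10*22) - (-4 + 21)² = (10 + 484 - 220) - 1*17² = 274 - 1*289 = 274 - 289 = -15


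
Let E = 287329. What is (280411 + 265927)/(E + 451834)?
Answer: 546338/739163 ≈ 0.73913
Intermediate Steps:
(280411 + 265927)/(E + 451834) = (280411 + 265927)/(287329 + 451834) = 546338/739163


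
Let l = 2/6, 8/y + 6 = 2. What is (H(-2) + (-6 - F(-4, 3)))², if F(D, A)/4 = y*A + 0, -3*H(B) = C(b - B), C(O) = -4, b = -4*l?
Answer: 3364/9 ≈ 373.78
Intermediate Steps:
y = -2 (y = 8/(-6 + 2) = 8/(-4) = 8*(-¼) = -2)
l = ⅓ (l = 2*(⅙) = ⅓ ≈ 0.33333)
b = -4/3 (b = -4*⅓ = -4/3 ≈ -1.3333)
H(B) = 4/3 (H(B) = -⅓*(-4) = 4/3)
F(D, A) = -8*A (F(D, A) = 4*(-2*A + 0) = 4*(-2*A) = -8*A)
(H(-2) + (-6 - F(-4, 3)))² = (4/3 + (-6 - (-8)*3))² = (4/3 + (-6 - 1*(-24)))² = (4/3 + (-6 + 24))² = (4/3 + 18)² = (58/3)² = 3364/9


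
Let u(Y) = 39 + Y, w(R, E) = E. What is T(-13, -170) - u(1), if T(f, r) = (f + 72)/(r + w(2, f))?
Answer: -7379/183 ≈ -40.322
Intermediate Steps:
T(f, r) = (72 + f)/(f + r) (T(f, r) = (f + 72)/(r + f) = (72 + f)/(f + r))
T(-13, -170) - u(1) = (72 - 13)/(-13 - 170) - (39 + 1) = 59/(-183) - 1*40 = -1/183*59 - 40 = -59/183 - 40 = -7379/183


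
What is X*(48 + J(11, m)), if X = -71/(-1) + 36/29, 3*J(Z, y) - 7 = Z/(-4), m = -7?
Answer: 1242335/348 ≈ 3569.9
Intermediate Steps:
J(Z, y) = 7/3 - Z/12 (J(Z, y) = 7/3 + (Z/(-4))/3 = 7/3 + (Z*(-1/4))/3 = 7/3 + (-Z/4)/3 = 7/3 - Z/12)
X = 2095/29 (X = -71*(-1) + 36*(1/29) = 71 + 36/29 = 2095/29 ≈ 72.241)
X*(48 + J(11, m)) = 2095*(48 + (7/3 - 1/12*11))/29 = 2095*(48 + (7/3 - 11/12))/29 = 2095*(48 + 17/12)/29 = (2095/29)*(593/12) = 1242335/348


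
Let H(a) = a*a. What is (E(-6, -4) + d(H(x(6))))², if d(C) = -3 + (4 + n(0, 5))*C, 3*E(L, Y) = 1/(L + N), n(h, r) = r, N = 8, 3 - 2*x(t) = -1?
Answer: 39601/36 ≈ 1100.0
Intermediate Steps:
x(t) = 2 (x(t) = 3/2 - ½*(-1) = 3/2 + ½ = 2)
H(a) = a²
E(L, Y) = 1/(3*(8 + L)) (E(L, Y) = 1/(3*(L + 8)) = 1/(3*(8 + L)))
d(C) = -3 + 9*C (d(C) = -3 + (4 + 5)*C = -3 + 9*C)
(E(-6, -4) + d(H(x(6))))² = (1/(3*(8 - 6)) + (-3 + 9*2²))² = ((⅓)/2 + (-3 + 9*4))² = ((⅓)*(½) + (-3 + 36))² = (⅙ + 33)² = (199/6)² = 39601/36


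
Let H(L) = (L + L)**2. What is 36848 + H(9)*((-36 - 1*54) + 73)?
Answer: 31340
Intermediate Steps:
H(L) = 4*L**2 (H(L) = (2*L)**2 = 4*L**2)
36848 + H(9)*((-36 - 1*54) + 73) = 36848 + (4*9**2)*((-36 - 1*54) + 73) = 36848 + (4*81)*((-36 - 54) + 73) = 36848 + 324*(-90 + 73) = 36848 + 324*(-17) = 36848 - 5508 = 31340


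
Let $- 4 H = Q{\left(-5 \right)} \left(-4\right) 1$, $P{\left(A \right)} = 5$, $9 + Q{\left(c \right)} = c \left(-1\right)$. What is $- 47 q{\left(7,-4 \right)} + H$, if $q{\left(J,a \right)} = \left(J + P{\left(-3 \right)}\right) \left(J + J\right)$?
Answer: $-7900$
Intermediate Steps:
$Q{\left(c \right)} = -9 - c$ ($Q{\left(c \right)} = -9 + c \left(-1\right) = -9 - c$)
$q{\left(J,a \right)} = 2 J \left(5 + J\right)$ ($q{\left(J,a \right)} = \left(J + 5\right) \left(J + J\right) = \left(5 + J\right) 2 J = 2 J \left(5 + J\right)$)
$H = -4$ ($H = - \frac{\left(-9 - -5\right) \left(-4\right) 1}{4} = - \frac{\left(-9 + 5\right) \left(-4\right) 1}{4} = - \frac{\left(-4\right) \left(-4\right) 1}{4} = - \frac{16 \cdot 1}{4} = \left(- \frac{1}{4}\right) 16 = -4$)
$- 47 q{\left(7,-4 \right)} + H = - 47 \cdot 2 \cdot 7 \left(5 + 7\right) - 4 = - 47 \cdot 2 \cdot 7 \cdot 12 - 4 = \left(-47\right) 168 - 4 = -7896 - 4 = -7900$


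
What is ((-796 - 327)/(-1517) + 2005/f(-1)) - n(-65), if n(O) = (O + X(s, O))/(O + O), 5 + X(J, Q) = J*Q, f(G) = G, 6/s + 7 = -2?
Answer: -118590154/59163 ≈ -2004.5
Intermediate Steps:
s = -⅔ (s = 6/(-7 - 2) = 6/(-9) = 6*(-⅑) = -⅔ ≈ -0.66667)
X(J, Q) = -5 + J*Q
n(O) = (-5 + O/3)/(2*O) (n(O) = (O + (-5 - 2*O/3))/(O + O) = (-5 + O/3)/((2*O)) = (-5 + O/3)*(1/(2*O)) = (-5 + O/3)/(2*O))
((-796 - 327)/(-1517) + 2005/f(-1)) - n(-65) = ((-796 - 327)/(-1517) + 2005/(-1)) - (-15 - 65)/(6*(-65)) = (-1123*(-1/1517) + 2005*(-1)) - (-1)*(-80)/(6*65) = (1123/1517 - 2005) - 1*8/39 = -3040462/1517 - 8/39 = -118590154/59163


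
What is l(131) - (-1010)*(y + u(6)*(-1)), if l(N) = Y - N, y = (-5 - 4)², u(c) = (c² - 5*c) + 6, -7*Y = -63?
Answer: 69568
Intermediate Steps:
Y = 9 (Y = -⅐*(-63) = 9)
u(c) = 6 + c² - 5*c
y = 81 (y = (-9)² = 81)
l(N) = 9 - N
l(131) - (-1010)*(y + u(6)*(-1)) = (9 - 1*131) - (-1010)*(81 + (6 + 6² - 5*6)*(-1)) = (9 - 131) - (-1010)*(81 + (6 + 36 - 30)*(-1)) = -122 - (-1010)*(81 + 12*(-1)) = -122 - (-1010)*(81 - 12) = -122 - (-1010)*69 = -122 - 1*(-69690) = -122 + 69690 = 69568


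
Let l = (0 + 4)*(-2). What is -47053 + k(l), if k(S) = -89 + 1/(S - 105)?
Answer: -5327047/113 ≈ -47142.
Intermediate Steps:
l = -8 (l = 4*(-2) = -8)
k(S) = -89 + 1/(-105 + S)
-47053 + k(l) = -47053 + (9346 - 89*(-8))/(-105 - 8) = -47053 + (9346 + 712)/(-113) = -47053 - 1/113*10058 = -47053 - 10058/113 = -5327047/113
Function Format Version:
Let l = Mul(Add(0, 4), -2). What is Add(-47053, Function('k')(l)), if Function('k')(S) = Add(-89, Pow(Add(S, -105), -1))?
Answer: Rational(-5327047, 113) ≈ -47142.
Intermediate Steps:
l = -8 (l = Mul(4, -2) = -8)
Function('k')(S) = Add(-89, Pow(Add(-105, S), -1))
Add(-47053, Function('k')(l)) = Add(-47053, Mul(Pow(Add(-105, -8), -1), Add(9346, Mul(-89, -8)))) = Add(-47053, Mul(Pow(-113, -1), Add(9346, 712))) = Add(-47053, Mul(Rational(-1, 113), 10058)) = Add(-47053, Rational(-10058, 113)) = Rational(-5327047, 113)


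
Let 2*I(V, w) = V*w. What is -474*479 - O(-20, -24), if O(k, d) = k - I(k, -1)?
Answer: -227016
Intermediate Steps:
I(V, w) = V*w/2 (I(V, w) = (V*w)/2 = V*w/2)
O(k, d) = 3*k/2 (O(k, d) = k - k*(-1)/2 = k - (-1)*k/2 = k + k/2 = 3*k/2)
-474*479 - O(-20, -24) = -474*479 - 3*(-20)/2 = -227046 - 1*(-30) = -227046 + 30 = -227016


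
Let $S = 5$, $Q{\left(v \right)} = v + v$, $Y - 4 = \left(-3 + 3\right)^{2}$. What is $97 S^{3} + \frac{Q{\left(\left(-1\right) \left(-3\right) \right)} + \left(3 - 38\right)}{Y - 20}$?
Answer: $\frac{194029}{16} \approx 12127.0$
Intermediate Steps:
$Y = 4$ ($Y = 4 + \left(-3 + 3\right)^{2} = 4 + 0^{2} = 4 + 0 = 4$)
$Q{\left(v \right)} = 2 v$
$97 S^{3} + \frac{Q{\left(\left(-1\right) \left(-3\right) \right)} + \left(3 - 38\right)}{Y - 20} = 97 \cdot 5^{3} + \frac{2 \left(\left(-1\right) \left(-3\right)\right) + \left(3 - 38\right)}{4 - 20} = 97 \cdot 125 + \frac{2 \cdot 3 - 35}{-16} = 12125 + \left(6 - 35\right) \left(- \frac{1}{16}\right) = 12125 - - \frac{29}{16} = 12125 + \frac{29}{16} = \frac{194029}{16}$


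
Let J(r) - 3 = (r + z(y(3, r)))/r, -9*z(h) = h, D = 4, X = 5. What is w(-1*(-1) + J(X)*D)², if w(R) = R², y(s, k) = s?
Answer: 3969126001/50625 ≈ 78403.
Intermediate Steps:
z(h) = -h/9
J(r) = 3 + (-⅓ + r)/r (J(r) = 3 + (r - ⅑*3)/r = 3 + (r - ⅓)/r = 3 + (-⅓ + r)/r)
w(-1*(-1) + J(X)*D)² = ((-1*(-1) + (4 - ⅓/5)*4)²)² = ((1 + (4 - ⅓*⅕)*4)²)² = ((1 + (4 - 1/15)*4)²)² = ((1 + (59/15)*4)²)² = ((1 + 236/15)²)² = ((251/15)²)² = (63001/225)² = 3969126001/50625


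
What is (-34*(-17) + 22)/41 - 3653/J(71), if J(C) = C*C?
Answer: 2874827/206681 ≈ 13.909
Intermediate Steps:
J(C) = C²
(-34*(-17) + 22)/41 - 3653/J(71) = (-34*(-17) + 22)/41 - 3653/(71²) = (578 + 22)*(1/41) - 3653/5041 = 600*(1/41) - 3653*1/5041 = 600/41 - 3653/5041 = 2874827/206681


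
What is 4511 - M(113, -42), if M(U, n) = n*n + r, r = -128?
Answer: 2875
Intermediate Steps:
M(U, n) = -128 + n² (M(U, n) = n*n - 128 = n² - 128 = -128 + n²)
4511 - M(113, -42) = 4511 - (-128 + (-42)²) = 4511 - (-128 + 1764) = 4511 - 1*1636 = 4511 - 1636 = 2875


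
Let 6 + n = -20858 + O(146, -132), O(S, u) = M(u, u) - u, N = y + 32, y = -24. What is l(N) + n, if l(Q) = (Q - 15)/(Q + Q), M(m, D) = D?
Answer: -333831/16 ≈ -20864.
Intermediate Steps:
N = 8 (N = -24 + 32 = 8)
l(Q) = (-15 + Q)/(2*Q) (l(Q) = (-15 + Q)/((2*Q)) = (-15 + Q)*(1/(2*Q)) = (-15 + Q)/(2*Q))
O(S, u) = 0 (O(S, u) = u - u = 0)
n = -20864 (n = -6 + (-20858 + 0) = -6 - 20858 = -20864)
l(N) + n = (½)*(-15 + 8)/8 - 20864 = (½)*(⅛)*(-7) - 20864 = -7/16 - 20864 = -333831/16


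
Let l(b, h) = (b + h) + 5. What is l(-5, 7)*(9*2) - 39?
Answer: 87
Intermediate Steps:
l(b, h) = 5 + b + h
l(-5, 7)*(9*2) - 39 = (5 - 5 + 7)*(9*2) - 39 = 7*18 - 39 = 126 - 39 = 87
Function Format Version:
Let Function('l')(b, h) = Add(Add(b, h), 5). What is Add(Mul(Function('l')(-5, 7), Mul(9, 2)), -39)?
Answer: 87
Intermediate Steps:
Function('l')(b, h) = Add(5, b, h)
Add(Mul(Function('l')(-5, 7), Mul(9, 2)), -39) = Add(Mul(Add(5, -5, 7), Mul(9, 2)), -39) = Add(Mul(7, 18), -39) = Add(126, -39) = 87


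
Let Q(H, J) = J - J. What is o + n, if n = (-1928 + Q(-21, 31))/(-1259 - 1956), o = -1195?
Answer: -3839997/3215 ≈ -1194.4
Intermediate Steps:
Q(H, J) = 0
n = 1928/3215 (n = (-1928 + 0)/(-1259 - 1956) = -1928/(-3215) = -1928*(-1/3215) = 1928/3215 ≈ 0.59969)
o + n = -1195 + 1928/3215 = -3839997/3215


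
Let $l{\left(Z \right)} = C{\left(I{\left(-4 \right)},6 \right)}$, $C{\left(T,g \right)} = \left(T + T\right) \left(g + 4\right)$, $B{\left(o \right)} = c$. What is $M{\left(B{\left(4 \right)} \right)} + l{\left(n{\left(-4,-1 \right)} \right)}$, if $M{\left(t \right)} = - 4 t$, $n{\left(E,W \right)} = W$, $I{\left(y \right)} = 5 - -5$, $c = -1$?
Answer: $204$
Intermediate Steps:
$I{\left(y \right)} = 10$ ($I{\left(y \right)} = 5 + 5 = 10$)
$B{\left(o \right)} = -1$
$C{\left(T,g \right)} = 2 T \left(4 + g\right)$
$l{\left(Z \right)} = 200$ ($l{\left(Z \right)} = 2 \cdot 10 \left(4 + 6\right) = 2 \cdot 10 \cdot 10 = 200$)
$M{\left(B{\left(4 \right)} \right)} + l{\left(n{\left(-4,-1 \right)} \right)} = \left(-4\right) \left(-1\right) + 200 = 4 + 200 = 204$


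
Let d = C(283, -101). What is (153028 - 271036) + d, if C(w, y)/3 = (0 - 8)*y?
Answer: -115584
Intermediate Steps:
C(w, y) = -24*y (C(w, y) = 3*((0 - 8)*y) = 3*(-8*y) = -24*y)
d = 2424 (d = -24*(-101) = 2424)
(153028 - 271036) + d = (153028 - 271036) + 2424 = -118008 + 2424 = -115584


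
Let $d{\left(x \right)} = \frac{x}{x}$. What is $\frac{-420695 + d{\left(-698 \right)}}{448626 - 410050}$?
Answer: $- \frac{210347}{19288} \approx -10.906$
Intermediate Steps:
$d{\left(x \right)} = 1$
$\frac{-420695 + d{\left(-698 \right)}}{448626 - 410050} = \frac{-420695 + 1}{448626 - 410050} = - \frac{420694}{38576} = \left(-420694\right) \frac{1}{38576} = - \frac{210347}{19288}$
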